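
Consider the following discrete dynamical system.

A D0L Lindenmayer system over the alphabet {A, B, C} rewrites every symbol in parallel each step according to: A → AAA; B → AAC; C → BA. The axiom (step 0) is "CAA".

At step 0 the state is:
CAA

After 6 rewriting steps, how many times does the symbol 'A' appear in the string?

k=0  CAA
k=1  BAAAAAAA
k=2  AACAAAAAAAAAAAAAAAAAAAAA
k=3  AAAAAABAAAAAAAAAAAAAAAAAAAAAAAAAAAAAAAAAAAAAAAAAAAAAAAAAAAAAAAAAAAAAAAA
k=4  AAAAAAAAAAAAAAAAAAAACAAAAAAAAAAAAAAAAAAAAAAAAAAAAAAAAAAAAA…AAAAAAAAAAAAAAAAAAAAAAAAAAAAAAAAAAAAAAAAAAAAAAAAAAAAAAAAAA  (len 213)
k=5  AAAAAAAAAAAAAAAAAAAAAAAAAAAAAAAAAAAAAAAAAAAAAAAAAAAAAAAAAA…AAAAAAAAAAAAAAAAAAAAAAAAAAAAAAAAAAAAAAAAAAAAAAAAAAAAAAAAAA  (len 638)
k=6  AAAAAAAAAAAAAAAAAAAAAAAAAAAAAAAAAAAAAAAAAAAAAAAAAAAAAAAAAA…AAAAAAAAAAAAAAAAAAAAAAAAAAAAAAAAAAAAAAAAAAAAAAAAAAAAAAAAAA  (len 1914)

1913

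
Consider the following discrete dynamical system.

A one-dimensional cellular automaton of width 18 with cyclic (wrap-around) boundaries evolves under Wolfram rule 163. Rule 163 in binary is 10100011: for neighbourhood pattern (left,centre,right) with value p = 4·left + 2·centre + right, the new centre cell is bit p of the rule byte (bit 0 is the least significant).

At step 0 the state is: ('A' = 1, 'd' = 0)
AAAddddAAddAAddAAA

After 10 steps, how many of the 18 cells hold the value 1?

6

k=0  AAAddddAAddAAddAAA
k=1  AAddAAAdddAdddAdAA
k=2  AddAdAddAAddAAdAdA
k=3  ddAdAddAdddAddAdAd
k=4  AAdAddAddAAddAdAdd
k=5  ddAddAddAdddAdAddA
k=6  dAddAddAddAAdAddAd
k=7  AddAddAddAddAddAdd
k=8  ddAddAddAddAddAddA
k=9  dAddAddAddAddAddAd
k=10  AddAddAddAddAddAdd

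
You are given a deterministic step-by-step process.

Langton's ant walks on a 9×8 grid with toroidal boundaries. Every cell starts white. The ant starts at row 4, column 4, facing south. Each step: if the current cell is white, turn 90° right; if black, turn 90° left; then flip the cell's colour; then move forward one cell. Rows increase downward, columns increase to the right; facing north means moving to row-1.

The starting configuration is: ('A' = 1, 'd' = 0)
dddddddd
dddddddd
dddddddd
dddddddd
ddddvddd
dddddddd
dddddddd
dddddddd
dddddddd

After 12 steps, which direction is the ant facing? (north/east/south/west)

south

0) dddddddd
dddddddd
dddddddd
dddddddd
ddddvddd
dddddddd
dddddddd
dddddddd
dddddddd
1) dddddddd
dddddddd
dddddddd
dddddddd
ddd<Addd
dddddddd
dddddddd
dddddddd
dddddddd
2) dddddddd
dddddddd
dddddddd
ddd^dddd
dddAAddd
dddddddd
dddddddd
dddddddd
dddddddd
3) dddddddd
dddddddd
dddddddd
dddA>ddd
dddAAddd
dddddddd
dddddddd
dddddddd
dddddddd
4) dddddddd
dddddddd
dddddddd
dddAAddd
dddAvddd
dddddddd
dddddddd
dddddddd
dddddddd
5) dddddddd
dddddddd
dddddddd
dddAAddd
dddAd>dd
dddddddd
dddddddd
dddddddd
dddddddd
6) dddddddd
dddddddd
dddddddd
dddAAddd
dddAdAdd
dddddvdd
dddddddd
dddddddd
dddddddd
7) dddddddd
dddddddd
dddddddd
dddAAddd
dddAdAdd
dddd<Add
dddddddd
dddddddd
dddddddd
8) dddddddd
dddddddd
dddddddd
dddAAddd
dddA^Add
ddddAAdd
dddddddd
dddddddd
dddddddd
9) dddddddd
dddddddd
dddddddd
dddAAddd
dddAA>dd
ddddAAdd
dddddddd
dddddddd
dddddddd
10) dddddddd
dddddddd
dddddddd
dddAA^dd
dddAAddd
ddddAAdd
dddddddd
dddddddd
dddddddd
11) dddddddd
dddddddd
dddddddd
dddAAA>d
dddAAddd
ddddAAdd
dddddddd
dddddddd
dddddddd
12) dddddddd
dddddddd
dddddddd
dddAAAAd
dddAAdvd
ddddAAdd
dddddddd
dddddddd
dddddddd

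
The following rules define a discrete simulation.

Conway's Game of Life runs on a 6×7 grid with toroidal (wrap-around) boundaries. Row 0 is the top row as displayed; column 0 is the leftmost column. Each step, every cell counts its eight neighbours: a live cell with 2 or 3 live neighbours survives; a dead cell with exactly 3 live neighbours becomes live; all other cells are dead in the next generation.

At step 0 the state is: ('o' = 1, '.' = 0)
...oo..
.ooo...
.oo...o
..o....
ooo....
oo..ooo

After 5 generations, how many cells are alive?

12

gen 0: ...oo..
.ooo...
.oo...o
..o....
ooo....
oo..ooo
gen 1: ......o
oo..o..
o......
...o...
..oo.o.
....ooo
gen 2: ....o.o
oo....o
oo.....
..ooo..
..oo.oo
...oo.o
gen 3: ...oo.o
.o...oo
...o..o
o...ooo
......o
o.o...o
gen 4: .oooo..
..oo..o
.......
o...o..
.o.....
o..o..o
gen 5: .o..ooo
.o..o..
...o...
.......
.o....o
o..oo..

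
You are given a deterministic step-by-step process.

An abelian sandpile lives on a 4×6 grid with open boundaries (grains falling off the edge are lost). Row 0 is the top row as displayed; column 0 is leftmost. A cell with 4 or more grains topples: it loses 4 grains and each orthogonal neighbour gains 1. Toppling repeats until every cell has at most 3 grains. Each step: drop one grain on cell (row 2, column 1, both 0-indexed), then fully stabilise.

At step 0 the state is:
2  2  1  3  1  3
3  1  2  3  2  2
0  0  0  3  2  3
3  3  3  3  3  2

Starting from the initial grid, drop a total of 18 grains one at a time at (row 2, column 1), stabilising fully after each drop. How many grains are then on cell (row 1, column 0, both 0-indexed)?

1

step 0: 2  2  1  3  1  3
3  1  2  3  2  2
0  0  0  3  2  3
3  3  3  3  3  2
step 1: 2  2  1  3  1  3
3  1  2  3  2  2
0  1  0  3  2  3
3  3  3  3  3  2
step 2: 2  2  1  3  1  3
3  1  2  3  2  2
0  2  0  3  2  3
3  3  3  3  3  2
step 3: 2  2  1  3  1  3
3  1  2  3  2  2
0  3  0  3  2  3
3  3  3  3  3  2
step 4: 2  2  2  1  0  1
3  2  3  2  2  1
2  1  3  2  2  2
0  2  1  2  2  0
step 5: 2  2  2  1  0  1
3  2  3  2  2  1
2  2  3  2  2  2
0  2  1  2  2  0
step 6: 2  2  2  1  0  1
3  2  3  2  2  1
2  3  3  2  2  2
0  2  1  2  2  0
step 7: 3  3  3  1  0  1
1  1  1  3  2  1
0  3  1  3  2  2
1  3  2  2  2  0
step 8: 3  3  3  1  0  1
1  2  1  3  2  1
1  1  2  3  2  2
2  0  3  2  2  0
step 9: 3  3  3  1  0  1
1  2  1  3  2  1
1  2  2  3  2  2
2  0  3  2  2  0
step 10: 3  3  3  1  0  1
1  2  1  3  2  1
1  3  2  3  2  2
2  0  3  2  2  0
step 11: 3  3  3  1  0  1
1  3  1  3  2  1
2  0  3  3  2  2
2  1  3  2  2  0
step 12: 3  3  3  1  0  1
1  3  1  3  2  1
2  1  3  3  2  2
2  1  3  2  2  0
step 13: 3  3  3  1  0  1
1  3  1  3  2  1
2  2  3  3  2  2
2  1  3  2  2  0
step 14: 3  3  3  1  0  1
1  3  1  3  2  1
2  3  3  3  2  2
2  1  3  2  2  0
step 15: 0  2  1  3  0  1
3  2  1  1  3  1
3  2  3  2  3  2
2  3  1  0  3  0
step 16: 0  2  1  3  0  1
3  2  1  1  3  1
3  3  3  2  3  2
2  3  1  0  3  0
step 17: 1  3  1  3  0  1
1  1  3  1  3  1
3  0  1  3  3  2
0  2  3  0  3  0
step 18: 1  3  1  3  0  1
1  1  3  1  3  1
3  1  1  3  3  2
0  2  3  0  3  0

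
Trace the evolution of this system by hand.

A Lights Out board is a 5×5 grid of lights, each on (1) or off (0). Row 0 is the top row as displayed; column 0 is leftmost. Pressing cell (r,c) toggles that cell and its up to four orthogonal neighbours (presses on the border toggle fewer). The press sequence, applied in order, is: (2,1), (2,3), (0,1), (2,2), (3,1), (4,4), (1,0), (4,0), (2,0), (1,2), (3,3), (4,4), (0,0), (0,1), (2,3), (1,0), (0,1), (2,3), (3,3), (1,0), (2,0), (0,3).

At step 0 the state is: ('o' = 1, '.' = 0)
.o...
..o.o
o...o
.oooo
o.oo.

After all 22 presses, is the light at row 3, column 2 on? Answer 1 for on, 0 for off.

1

k=0  .o...
..o.o
o...o
.oooo
o.oo.
k=1  .o...
.oo.o
.oo.o
..ooo
o.oo.
k=2  .o...
.oooo
.o.o.
..o.o
o.oo.
k=3  o.o..
..ooo
.o.o.
..o.o
o.oo.
k=4  o.o..
...oo
..o..
....o
o.oo.
k=5  o.o..
...oo
.oo..
ooo.o
oooo.
k=6  o.o..
...oo
.oo..
ooo..
ooo.o
k=7  ..o..
oo.oo
ooo..
ooo..
ooo.o
k=8  ..o..
oo.oo
ooo..
.oo..
..o.o
k=9  ..o..
.o.oo
..o..
ooo..
..o.o
k=10  .....
..o.o
.....
ooo..
..o.o
k=11  .....
..o.o
...o.
oo.oo
..ooo
k=12  .....
..o.o
...o.
oo.o.
..o..
k=13  oo...
o.o.o
...o.
oo.o.
..o..
k=14  ..o..
ooo.o
...o.
oo.o.
..o..
k=15  ..o..
ooooo
..o.o
oo...
..o..
k=16  o.o..
..ooo
o.o.o
oo...
..o..
k=17  .o...
.oooo
o.o.o
oo...
..o..
k=18  .o...
.oo.o
o..o.
oo.o.
..o..
k=19  .o...
.oo.o
o....
ooo.o
..oo.
k=20  oo...
o.o.o
.....
ooo.o
..oo.
k=21  oo...
..o.o
oo...
.oo.o
..oo.
k=22  ooooo
..ooo
oo...
.oo.o
..oo.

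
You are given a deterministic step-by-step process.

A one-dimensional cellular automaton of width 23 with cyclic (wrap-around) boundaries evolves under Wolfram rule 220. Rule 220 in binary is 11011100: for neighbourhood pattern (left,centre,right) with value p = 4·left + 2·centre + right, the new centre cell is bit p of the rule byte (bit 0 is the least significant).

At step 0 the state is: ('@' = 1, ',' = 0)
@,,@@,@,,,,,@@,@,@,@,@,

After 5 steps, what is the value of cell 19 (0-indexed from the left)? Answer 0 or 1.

t=0: @,,@@,@,,,,,@@,@,@,@,@,
t=1: @@,@@,@@,,,,@@,@,@,@,@,
t=2: @@,@@,@@@,,,@@,@,@,@,@,
t=3: @@,@@,@@@@,,@@,@,@,@,@,
t=4: @@,@@,@@@@@,@@,@,@,@,@,
t=5: @@,@@,@@@@@,@@,@,@,@,@,

1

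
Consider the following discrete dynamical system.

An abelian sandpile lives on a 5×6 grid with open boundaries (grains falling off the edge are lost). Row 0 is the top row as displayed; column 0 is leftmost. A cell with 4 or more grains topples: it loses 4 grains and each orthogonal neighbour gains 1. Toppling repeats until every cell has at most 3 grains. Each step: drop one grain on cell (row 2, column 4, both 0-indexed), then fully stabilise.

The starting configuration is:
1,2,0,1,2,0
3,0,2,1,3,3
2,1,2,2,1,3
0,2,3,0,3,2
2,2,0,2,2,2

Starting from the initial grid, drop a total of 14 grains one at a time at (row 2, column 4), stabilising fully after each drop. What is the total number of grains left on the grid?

[0] 1,2,0,1,2,0
3,0,2,1,3,3
2,1,2,2,1,3
0,2,3,0,3,2
2,2,0,2,2,2
[1] 1,2,0,1,2,0
3,0,2,1,3,3
2,1,2,2,2,3
0,2,3,0,3,2
2,2,0,2,2,2
[2] 1,2,0,1,2,0
3,0,2,1,3,3
2,1,2,2,3,3
0,2,3,0,3,2
2,2,0,2,2,2
[3] 1,2,0,1,3,1
3,0,2,2,1,1
2,1,2,3,3,2
0,2,3,1,1,0
2,2,0,2,3,3
[4] 1,2,0,1,3,1
3,0,2,3,2,1
2,1,3,0,1,3
0,2,3,2,2,0
2,2,0,2,3,3
[5] 1,2,0,1,3,1
3,0,2,3,2,1
2,1,3,0,2,3
0,2,3,2,2,0
2,2,0,2,3,3
[6] 1,2,0,1,3,1
3,0,2,3,2,1
2,1,3,0,3,3
0,2,3,2,2,0
2,2,0,2,3,3
[7] 1,2,0,1,3,1
3,0,2,3,3,2
2,1,3,1,1,0
0,2,3,2,3,1
2,2,0,2,3,3
[8] 1,2,0,1,3,1
3,0,2,3,3,2
2,1,3,1,2,0
0,2,3,2,3,1
2,2,0,2,3,3
[9] 1,2,0,1,3,1
3,0,2,3,3,2
2,1,3,1,3,0
0,2,3,2,3,1
2,2,0,2,3,3
[10] 1,2,0,3,0,2
3,0,3,0,2,3
2,1,3,3,2,1
0,2,3,3,1,3
2,2,0,3,1,0
[11] 1,2,0,3,0,2
3,0,3,0,2,3
2,1,3,3,3,1
0,2,3,3,1,3
2,2,0,3,1,0
[12] 1,2,1,3,0,2
3,1,0,2,3,3
2,2,2,2,1,2
0,3,1,2,3,3
2,2,2,0,2,0
[13] 1,2,1,3,0,2
3,1,0,2,3,3
2,2,2,2,2,2
0,3,1,2,3,3
2,2,2,0,2,0
[14] 1,2,1,3,0,2
3,1,0,2,3,3
2,2,2,2,3,2
0,3,1,2,3,3
2,2,2,0,2,0

54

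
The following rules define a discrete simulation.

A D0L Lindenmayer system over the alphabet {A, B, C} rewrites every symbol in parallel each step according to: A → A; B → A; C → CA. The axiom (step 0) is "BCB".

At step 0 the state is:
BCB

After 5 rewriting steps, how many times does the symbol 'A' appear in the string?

7

0) BCB
1) ACAA
2) ACAAA
3) ACAAAA
4) ACAAAAA
5) ACAAAAAA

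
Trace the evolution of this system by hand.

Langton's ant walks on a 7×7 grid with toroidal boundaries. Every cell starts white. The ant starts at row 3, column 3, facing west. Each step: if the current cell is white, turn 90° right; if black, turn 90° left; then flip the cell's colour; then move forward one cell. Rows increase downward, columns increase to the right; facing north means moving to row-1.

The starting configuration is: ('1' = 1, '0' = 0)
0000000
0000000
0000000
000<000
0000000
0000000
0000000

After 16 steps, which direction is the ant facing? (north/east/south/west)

step 0: 0000000
0000000
0000000
000<000
0000000
0000000
0000000
step 1: 0000000
0000000
000^000
0001000
0000000
0000000
0000000
step 2: 0000000
0000000
0001>00
0001000
0000000
0000000
0000000
step 3: 0000000
0000000
0001100
0001v00
0000000
0000000
0000000
step 4: 0000000
0000000
0001100
000<100
0000000
0000000
0000000
step 5: 0000000
0000000
0001100
0000100
000v000
0000000
0000000
step 6: 0000000
0000000
0001100
0000100
00<1000
0000000
0000000
step 7: 0000000
0000000
0001100
00^0100
0011000
0000000
0000000
step 8: 0000000
0000000
0001100
001>100
0011000
0000000
0000000
step 9: 0000000
0000000
0001100
0011100
001v000
0000000
0000000
step 10: 0000000
0000000
0001100
0011100
0010>00
0000000
0000000
step 11: 0000000
0000000
0001100
0011100
0010100
0000v00
0000000
step 12: 0000000
0000000
0001100
0011100
0010100
000<100
0000000
step 13: 0000000
0000000
0001100
0011100
001^100
0001100
0000000
step 14: 0000000
0000000
0001100
0011100
0011>00
0001100
0000000
step 15: 0000000
0000000
0001100
0011^00
0011000
0001100
0000000
step 16: 0000000
0000000
0001100
001<000
0011000
0001100
0000000

west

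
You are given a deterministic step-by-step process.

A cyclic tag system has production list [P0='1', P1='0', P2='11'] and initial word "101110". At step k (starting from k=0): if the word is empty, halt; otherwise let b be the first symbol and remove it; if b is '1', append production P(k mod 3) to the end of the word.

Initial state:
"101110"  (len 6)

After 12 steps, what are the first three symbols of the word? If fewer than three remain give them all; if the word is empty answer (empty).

gen 0: "101110"  (len 6)
gen 1: "011101"  (len 6)
gen 2: "11101"  (len 5)
gen 3: "110111"  (len 6)
gen 4: "101111"  (len 6)
gen 5: "011110"  (len 6)
gen 6: "11110"  (len 5)
gen 7: "11101"  (len 5)
gen 8: "11010"  (len 5)
gen 9: "101011"  (len 6)
gen 10: "010111"  (len 6)
gen 11: "10111"  (len 5)
gen 12: "011111"  (len 6)

011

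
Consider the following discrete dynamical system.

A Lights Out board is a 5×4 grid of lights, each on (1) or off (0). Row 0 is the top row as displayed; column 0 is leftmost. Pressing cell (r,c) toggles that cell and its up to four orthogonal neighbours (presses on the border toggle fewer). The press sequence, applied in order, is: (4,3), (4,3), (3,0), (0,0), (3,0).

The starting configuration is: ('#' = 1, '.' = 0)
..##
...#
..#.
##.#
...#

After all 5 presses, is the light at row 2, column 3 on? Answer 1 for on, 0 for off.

0

0) ..##
...#
..#.
##.#
...#
1) ..##
...#
..#.
##..
..#.
2) ..##
...#
..#.
##.#
...#
3) ..##
...#
#.#.
...#
#..#
4) ####
#..#
#.#.
...#
#..#
5) ####
#..#
..#.
##.#
...#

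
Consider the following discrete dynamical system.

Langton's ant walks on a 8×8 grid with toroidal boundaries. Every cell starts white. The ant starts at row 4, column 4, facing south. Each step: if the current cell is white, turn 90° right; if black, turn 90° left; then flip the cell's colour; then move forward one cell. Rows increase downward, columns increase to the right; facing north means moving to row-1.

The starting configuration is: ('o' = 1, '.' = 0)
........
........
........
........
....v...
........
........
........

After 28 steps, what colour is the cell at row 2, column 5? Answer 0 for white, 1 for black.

1

0) ........
........
........
........
....v...
........
........
........
1) ........
........
........
........
...<o...
........
........
........
2) ........
........
........
...^....
...oo...
........
........
........
3) ........
........
........
...o>...
...oo...
........
........
........
4) ........
........
........
...oo...
...ov...
........
........
........
5) ........
........
........
...oo...
...o.>..
........
........
........
6) ........
........
........
...oo...
...o.o..
.....v..
........
........
7) ........
........
........
...oo...
...o.o..
....<o..
........
........
8) ........
........
........
...oo...
...o^o..
....oo..
........
........
9) ........
........
........
...oo...
...oo>..
....oo..
........
........
10) ........
........
........
...oo^..
...oo...
....oo..
........
........
11) ........
........
........
...ooo>.
...oo...
....oo..
........
........
12) ........
........
........
...oooo.
...oo.v.
....oo..
........
........
13) ........
........
........
...oooo.
...oo<o.
....oo..
........
........
14) ........
........
........
...oo^o.
...oooo.
....oo..
........
........
15) ........
........
........
...o<.o.
...oooo.
....oo..
........
........
16) ........
........
........
...o..o.
...ovoo.
....oo..
........
........
17) ........
........
........
...o..o.
...o.>o.
....oo..
........
........
18) ........
........
........
...o.^o.
...o..o.
....oo..
........
........
19) ........
........
........
...o.o>.
...o..o.
....oo..
........
........
20) ........
........
......^.
...o.o..
...o..o.
....oo..
........
........
21) ........
........
......o>
...o.o..
...o..o.
....oo..
........
........
22) ........
........
......oo
...o.o.v
...o..o.
....oo..
........
........
23) ........
........
......oo
...o.o<o
...o..o.
....oo..
........
........
24) ........
........
......^o
...o.ooo
...o..o.
....oo..
........
........
25) ........
........
.....<.o
...o.ooo
...o..o.
....oo..
........
........
26) ........
.....^..
.....o.o
...o.ooo
...o..o.
....oo..
........
........
27) ........
.....o>.
.....o.o
...o.ooo
...o..o.
....oo..
........
........
28) ........
.....oo.
.....ovo
...o.ooo
...o..o.
....oo..
........
........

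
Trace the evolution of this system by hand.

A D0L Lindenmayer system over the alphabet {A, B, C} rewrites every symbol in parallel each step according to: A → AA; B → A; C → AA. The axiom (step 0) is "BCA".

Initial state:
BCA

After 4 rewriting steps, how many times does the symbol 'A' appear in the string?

40

[0] BCA
[1] AAAAA
[2] AAAAAAAAAA
[3] AAAAAAAAAAAAAAAAAAAA
[4] AAAAAAAAAAAAAAAAAAAAAAAAAAAAAAAAAAAAAAAA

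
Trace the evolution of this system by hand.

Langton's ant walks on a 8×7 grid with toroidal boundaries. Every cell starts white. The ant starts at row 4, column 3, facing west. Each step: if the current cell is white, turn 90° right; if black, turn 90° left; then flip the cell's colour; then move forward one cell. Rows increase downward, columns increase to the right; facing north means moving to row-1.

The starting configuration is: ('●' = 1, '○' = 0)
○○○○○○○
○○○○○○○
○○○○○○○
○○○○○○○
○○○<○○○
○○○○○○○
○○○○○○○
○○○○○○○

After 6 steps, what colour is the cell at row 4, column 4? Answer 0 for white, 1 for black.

t=0: ○○○○○○○
○○○○○○○
○○○○○○○
○○○○○○○
○○○<○○○
○○○○○○○
○○○○○○○
○○○○○○○
t=1: ○○○○○○○
○○○○○○○
○○○○○○○
○○○^○○○
○○○●○○○
○○○○○○○
○○○○○○○
○○○○○○○
t=2: ○○○○○○○
○○○○○○○
○○○○○○○
○○○●>○○
○○○●○○○
○○○○○○○
○○○○○○○
○○○○○○○
t=3: ○○○○○○○
○○○○○○○
○○○○○○○
○○○●●○○
○○○●v○○
○○○○○○○
○○○○○○○
○○○○○○○
t=4: ○○○○○○○
○○○○○○○
○○○○○○○
○○○●●○○
○○○<●○○
○○○○○○○
○○○○○○○
○○○○○○○
t=5: ○○○○○○○
○○○○○○○
○○○○○○○
○○○●●○○
○○○○●○○
○○○v○○○
○○○○○○○
○○○○○○○
t=6: ○○○○○○○
○○○○○○○
○○○○○○○
○○○●●○○
○○○○●○○
○○<●○○○
○○○○○○○
○○○○○○○

1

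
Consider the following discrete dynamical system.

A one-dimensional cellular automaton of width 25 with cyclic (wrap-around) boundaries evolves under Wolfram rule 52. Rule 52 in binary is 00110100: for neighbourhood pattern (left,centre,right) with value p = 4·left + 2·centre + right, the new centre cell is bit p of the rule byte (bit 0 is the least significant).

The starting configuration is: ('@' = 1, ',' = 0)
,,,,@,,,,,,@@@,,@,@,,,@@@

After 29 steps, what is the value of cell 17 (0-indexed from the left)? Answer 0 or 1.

gen 0: ,,,,@,,,,,,@@@,,@,@,,,@@@
gen 1: @,,,@@,,,,,,,,@,@@@@,,,,,
gen 2: @@,,,,@,,,,,,,@@,,,,@,,,,
gen 3: ,,@,,,@@,,,,,,,,@,,,@@,,,
gen 4: ,,@@,,,,@,,,,,,,@@,,,,@,,
gen 5: ,,,,@,,,@@,,,,,,,,@,,,@@,
gen 6: ,,,,@@,,,,@,,,,,,,@@,,,,@
gen 7: @,,,,,@,,,@@,,,,,,,,@,,,@
gen 8: ,@,,,,@@,,,,@,,,,,,,@@,,,
gen 9: ,@@,,,,,@,,,@@,,,,,,,,@,,
gen 10: ,,,@,,,,@@,,,,@,,,,,,,@@,
gen 11: ,,,@@,,,,,@,,,@@,,,,,,,,@
gen 12: @,,,,@,,,,@@,,,,@,,,,,,,@
gen 13: ,@,,,@@,,,,,@,,,@@,,,,,,,
gen 14: ,@@,,,,@,,,,@@,,,,@,,,,,,
gen 15: ,,,@,,,@@,,,,,@,,,@@,,,,,
gen 16: ,,,@@,,,,@,,,,@@,,,,@,,,,
gen 17: ,,,,,@,,,@@,,,,,@,,,@@,,,
gen 18: ,,,,,@@,,,,@,,,,@@,,,,@,,
gen 19: ,,,,,,,@,,,@@,,,,,@,,,@@,
gen 20: ,,,,,,,@@,,,,@,,,,@@,,,,@
gen 21: @,,,,,,,,@,,,@@,,,,,@,,,@
gen 22: ,@,,,,,,,@@,,,,@,,,,@@,,,
gen 23: ,@@,,,,,,,,@,,,@@,,,,,@,,
gen 24: ,,,@,,,,,,,@@,,,,@,,,,@@,
gen 25: ,,,@@,,,,,,,,@,,,@@,,,,,@
gen 26: @,,,,@,,,,,,,@@,,,,@,,,,@
gen 27: ,@,,,@@,,,,,,,,@,,,@@,,,,
gen 28: ,@@,,,,@,,,,,,,@@,,,,@,,,
gen 29: ,,,@,,,@@,,,,,,,,@,,,@@,,

1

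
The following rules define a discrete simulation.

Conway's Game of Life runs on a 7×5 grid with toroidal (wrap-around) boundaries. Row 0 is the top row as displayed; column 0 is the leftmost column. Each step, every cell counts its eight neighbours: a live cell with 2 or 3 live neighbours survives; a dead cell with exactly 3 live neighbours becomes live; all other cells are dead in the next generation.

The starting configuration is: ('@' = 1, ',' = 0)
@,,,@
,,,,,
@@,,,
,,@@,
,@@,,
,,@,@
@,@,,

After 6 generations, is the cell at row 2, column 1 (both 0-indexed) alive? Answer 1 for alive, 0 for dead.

0

k=0  @,,,@
,,,,,
@@,,,
,,@@,
,@@,,
,,@,@
@,@,,
k=1  @@,,@
,@,,@
,@@,,
@,,@,
,@,,,
@,@,,
@,,,,
k=2  ,@,,@
,,,@@
,@@@@
@,,,,
@@@,@
@,,,,
,,,,,
k=3  @,,@@
,@,,,
,@@,,
,,,,,
,,,,@
@,,,@
@,,,,
k=4  @@,,@
,@,@@
,@@,,
,,,,,
@,,,@
@,,,@
,@,@,
k=5  ,@,,,
,,,@@
@@@@,
@@,,,
@,,,@
,@,@,
,@@@,
k=6  @@,,@
,,,@@
,,,@,
,,,@,
,,@,@
,@,@,
@@,@,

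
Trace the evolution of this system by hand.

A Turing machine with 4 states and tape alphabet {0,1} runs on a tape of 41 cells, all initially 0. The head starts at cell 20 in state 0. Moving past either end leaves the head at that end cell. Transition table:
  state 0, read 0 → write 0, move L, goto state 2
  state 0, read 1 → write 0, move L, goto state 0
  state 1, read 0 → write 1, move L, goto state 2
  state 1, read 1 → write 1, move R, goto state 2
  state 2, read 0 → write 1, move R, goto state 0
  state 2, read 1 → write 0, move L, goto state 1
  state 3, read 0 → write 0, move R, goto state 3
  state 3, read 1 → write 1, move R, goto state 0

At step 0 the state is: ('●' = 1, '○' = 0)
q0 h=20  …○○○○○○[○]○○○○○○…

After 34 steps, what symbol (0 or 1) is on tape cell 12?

k=0  q0 h=20  …○○○○○○[○]○○○○○○…
k=1  q2 h=19  …○○○○○○[○]○○○○○○…
k=2  q0 h=20  …○○○○○●[○]○○○○○○…
k=3  q2 h=19  …○○○○○○[●]○○○○○○…
k=4  q1 h=18  …○○○○○○[○]○○○○○○…
k=5  q2 h=17  …○○○○○○[○]●○○○○○…
k=6  q0 h=18  …○○○○○●[●]○○○○○○…
k=7  q0 h=17  …○○○○○○[●]○○○○○○…
k=8  q0 h=16  …○○○○○○[○]○○○○○○…
k=9  q2 h=15  …○○○○○○[○]○○○○○○…
k=10  q0 h=16  …○○○○○●[○]○○○○○○…
k=11  q2 h=15  …○○○○○○[●]○○○○○○…
k=12  q1 h=14  …○○○○○○[○]○○○○○○…
k=13  q2 h=13  …○○○○○○[○]●○○○○○…
k=14  q0 h=14  …○○○○○●[●]○○○○○○…
k=15  q0 h=13  …○○○○○○[●]○○○○○○…
k=16  q0 h=12  …○○○○○○[○]○○○○○○…
k=17  q2 h=11  …○○○○○○[○]○○○○○○…
k=18  q0 h=12  …○○○○○●[○]○○○○○○…
k=19  q2 h=11  …○○○○○○[●]○○○○○○…
k=20  q1 h=10  …○○○○○○[○]○○○○○○…
k=21  q2 h= 9  …○○○○○○[○]●○○○○○…
k=22  q0 h=10  …○○○○○●[●]○○○○○○…
k=23  q0 h= 9  …○○○○○○[●]○○○○○○…
k=24  q0 h= 8  …○○○○○○[○]○○○○○○…
k=25  q2 h= 7  …○○○○○○[○]○○○○○○…
k=26  q0 h= 8  …○○○○○●[○]○○○○○○…
k=27  q2 h= 7  …○○○○○○[●]○○○○○○…
k=28  q1 h= 6  |○○○○○○[○]○○○○○○…
k=29  q2 h= 5  |○○○○○[○]●○○○○○…
k=30  q0 h= 6  |○○○○○●[●]○○○○○○…
k=31  q0 h= 5  |○○○○○[●]○○○○○○…
k=32  q0 h= 4  |○○○○[○]○○○○○○…
k=33  q2 h= 3  |○○○[○]○○○○○○…
k=34  q0 h= 4  |○○○●[○]○○○○○○…

0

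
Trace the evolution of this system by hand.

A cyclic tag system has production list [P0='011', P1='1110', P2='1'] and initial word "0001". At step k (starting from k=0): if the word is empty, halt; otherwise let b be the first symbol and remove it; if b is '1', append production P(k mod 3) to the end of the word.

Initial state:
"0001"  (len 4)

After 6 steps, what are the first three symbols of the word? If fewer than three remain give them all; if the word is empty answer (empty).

11

t=0: "0001"  (len 4)
t=1: "001"  (len 3)
t=2: "01"  (len 2)
t=3: "1"  (len 1)
t=4: "011"  (len 3)
t=5: "11"  (len 2)
t=6: "11"  (len 2)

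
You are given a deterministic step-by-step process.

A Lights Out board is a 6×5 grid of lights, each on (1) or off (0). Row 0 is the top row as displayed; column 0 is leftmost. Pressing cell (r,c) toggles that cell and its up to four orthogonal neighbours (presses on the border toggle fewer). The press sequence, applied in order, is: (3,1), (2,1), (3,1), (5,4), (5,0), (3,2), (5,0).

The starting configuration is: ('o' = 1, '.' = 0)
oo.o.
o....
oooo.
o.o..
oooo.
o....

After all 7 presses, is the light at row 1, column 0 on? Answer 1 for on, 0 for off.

1

[0] oo.o.
o....
oooo.
o.o..
oooo.
o....
[1] oo.o.
o....
o.oo.
.o...
o.oo.
o....
[2] oo.o.
oo...
.o.o.
.....
o.oo.
o....
[3] oo.o.
oo...
...o.
ooo..
oooo.
o....
[4] oo.o.
oo...
...o.
ooo..
ooooo
o..oo
[5] oo.o.
oo...
...o.
ooo..
.oooo
.o.oo
[6] oo.o.
oo...
..oo.
o..o.
.o.oo
.o.oo
[7] oo.o.
oo...
..oo.
o..o.
oo.oo
o..oo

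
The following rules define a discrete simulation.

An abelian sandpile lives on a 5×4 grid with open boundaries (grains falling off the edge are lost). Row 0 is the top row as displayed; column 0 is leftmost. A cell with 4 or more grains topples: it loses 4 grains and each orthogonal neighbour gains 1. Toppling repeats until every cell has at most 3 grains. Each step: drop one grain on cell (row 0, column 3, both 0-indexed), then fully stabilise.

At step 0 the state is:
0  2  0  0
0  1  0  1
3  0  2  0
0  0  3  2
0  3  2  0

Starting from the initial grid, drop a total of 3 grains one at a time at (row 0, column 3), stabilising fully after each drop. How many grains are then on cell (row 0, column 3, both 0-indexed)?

3

k=0  0  2  0  0
0  1  0  1
3  0  2  0
0  0  3  2
0  3  2  0
k=1  0  2  0  1
0  1  0  1
3  0  2  0
0  0  3  2
0  3  2  0
k=2  0  2  0  2
0  1  0  1
3  0  2  0
0  0  3  2
0  3  2  0
k=3  0  2  0  3
0  1  0  1
3  0  2  0
0  0  3  2
0  3  2  0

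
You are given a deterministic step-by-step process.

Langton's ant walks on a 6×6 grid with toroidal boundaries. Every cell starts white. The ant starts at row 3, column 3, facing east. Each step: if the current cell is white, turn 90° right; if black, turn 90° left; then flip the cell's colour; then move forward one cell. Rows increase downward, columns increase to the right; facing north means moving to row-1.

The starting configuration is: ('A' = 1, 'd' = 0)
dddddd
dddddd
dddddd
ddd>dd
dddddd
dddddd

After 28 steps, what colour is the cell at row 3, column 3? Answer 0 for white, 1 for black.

k=0  dddddd
dddddd
dddddd
ddd>dd
dddddd
dddddd
k=1  dddddd
dddddd
dddddd
dddAdd
dddvdd
dddddd
k=2  dddddd
dddddd
dddddd
dddAdd
dd<Add
dddddd
k=3  dddddd
dddddd
dddddd
dd^Add
ddAAdd
dddddd
k=4  dddddd
dddddd
dddddd
ddA>dd
ddAAdd
dddddd
k=5  dddddd
dddddd
ddd^dd
ddAddd
ddAAdd
dddddd
k=6  dddddd
dddddd
dddA>d
ddAddd
ddAAdd
dddddd
k=7  dddddd
dddddd
dddAAd
ddAdvd
ddAAdd
dddddd
k=8  dddddd
dddddd
dddAAd
ddA<Ad
ddAAdd
dddddd
k=9  dddddd
dddddd
ddd^Ad
ddAAAd
ddAAdd
dddddd
k=10  dddddd
dddddd
dd<dAd
ddAAAd
ddAAdd
dddddd
k=11  dddddd
dd^ddd
ddAdAd
ddAAAd
ddAAdd
dddddd
k=12  dddddd
ddA>dd
ddAdAd
ddAAAd
ddAAdd
dddddd
k=13  dddddd
ddAAdd
ddAvAd
ddAAAd
ddAAdd
dddddd
k=14  dddddd
ddAAdd
dd<AAd
ddAAAd
ddAAdd
dddddd
k=15  dddddd
ddAAdd
dddAAd
ddvAAd
ddAAdd
dddddd
k=16  dddddd
ddAAdd
dddAAd
ddd>Ad
ddAAdd
dddddd
k=17  dddddd
ddAAdd
ddd^Ad
ddddAd
ddAAdd
dddddd
k=18  dddddd
ddAAdd
dd<dAd
ddddAd
ddAAdd
dddddd
k=19  dddddd
dd^Add
ddAdAd
ddddAd
ddAAdd
dddddd
k=20  dddddd
d<dAdd
ddAdAd
ddddAd
ddAAdd
dddddd
k=21  d^dddd
dAdAdd
ddAdAd
ddddAd
ddAAdd
dddddd
k=22  dA>ddd
dAdAdd
ddAdAd
ddddAd
ddAAdd
dddddd
k=23  dAAddd
dAvAdd
ddAdAd
ddddAd
ddAAdd
dddddd
k=24  dAAddd
d<AAdd
ddAdAd
ddddAd
ddAAdd
dddddd
k=25  dAAddd
ddAAdd
dvAdAd
ddddAd
ddAAdd
dddddd
k=26  dAAddd
ddAAdd
<AAdAd
ddddAd
ddAAdd
dddddd
k=27  dAAddd
^dAAdd
AAAdAd
ddddAd
ddAAdd
dddddd
k=28  dAAddd
A>AAdd
AAAdAd
ddddAd
ddAAdd
dddddd

0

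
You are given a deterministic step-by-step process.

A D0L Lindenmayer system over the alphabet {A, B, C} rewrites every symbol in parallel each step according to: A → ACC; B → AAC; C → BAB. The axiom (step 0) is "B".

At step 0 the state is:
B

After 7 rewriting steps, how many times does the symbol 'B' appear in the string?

[0] B
[1] AAC
[2] ACCACCBAB
[3] ACCBABBABACCBABBABAACACCAAC
[4] ACCBABBABAACACCAACAACACCAACACCBABBABAACACCAACAACACCAACACCACCBABACCBABBABACCACCBAB
[5] ACCBABBABAACACCAACAACACCAACACCACCBABACCBABBABACCACCBABACCA…CAACACCBABBABAACACCAACAACACCAACACCBABBABACCBABBABAACACCAAC  (len 243)
[6] ACCBABBABAACACCAACAACACCAACACCACCBABACCBABBABACCACCBABACCA…CAACACCBABBABAACACCAACAACACCAACACCACCBABACCBABBABACCACCBAB  (len 729)
[7] ACCBABBABAACACCAACAACACCAACACCACCBABACCBABBABACCACCBABACCA…CAACACCBABBABAACACCAACAACACCAACACCBABBABACCBABBABAACACCAAC  (len 2187)

508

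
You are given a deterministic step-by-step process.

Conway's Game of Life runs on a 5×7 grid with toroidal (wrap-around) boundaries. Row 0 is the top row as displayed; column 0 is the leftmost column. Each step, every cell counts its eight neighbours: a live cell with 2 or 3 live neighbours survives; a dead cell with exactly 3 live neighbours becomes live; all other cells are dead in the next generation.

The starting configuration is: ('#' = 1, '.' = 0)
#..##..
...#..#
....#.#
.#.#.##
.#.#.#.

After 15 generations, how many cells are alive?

0) #..##..
...#..#
....#.#
.#.#.##
.#.#.#.
1) #..#.##
#..#..#
..###.#
...#..#
.#.#.#.
2) .#.#.#.
.#.....
..#.#.#
#.....#
...#.#.
3) .......
##.###.
.#...##
#..##.#
#.#..#.
4) #.##.#.
###.##.
.#.....
..###..
##.###.
5) .......
#...##.
#....#.
#....#.
#....#.
6) ....##.
....##.
##...#.
##..##.
.......
7) ....##.
.......
##.....
##..##.
......#
8) .....#.
.......
##....#
.#...#.
#.....#
9) ......#
#.....#
##....#
.#...#.
#....##
10) .......
.#...#.
.#...#.
.#...#.
#....#.
11) ......#
.......
###.###
##..##.
......#
12) .......
.#.....
..###..
..###..
......#
13) .......
..##...
.#..#..
..#.##.
...#...
14) ..##...
..##...
.#..##.
..#.##.
...##..
15) .......
.#.....
.#...#.
..#....
.....#.

5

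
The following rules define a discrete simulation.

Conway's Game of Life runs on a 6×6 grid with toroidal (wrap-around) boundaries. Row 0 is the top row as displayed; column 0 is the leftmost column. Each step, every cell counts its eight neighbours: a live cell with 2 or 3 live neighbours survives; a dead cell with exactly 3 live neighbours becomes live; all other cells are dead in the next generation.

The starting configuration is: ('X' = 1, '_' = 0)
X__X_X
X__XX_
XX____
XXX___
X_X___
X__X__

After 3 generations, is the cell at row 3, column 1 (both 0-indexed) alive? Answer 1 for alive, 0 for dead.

1

[0] X__X_X
X__XX_
XX____
XXX___
X_X___
X__X__
[1] XXXX__
__XXX_
___X__
__X__X
X_XX_X
X_XXX_
[2] X_____
____X_
______
XXX__X
X_____
______
[3] ______
______
XX___X
XX___X
X____X
______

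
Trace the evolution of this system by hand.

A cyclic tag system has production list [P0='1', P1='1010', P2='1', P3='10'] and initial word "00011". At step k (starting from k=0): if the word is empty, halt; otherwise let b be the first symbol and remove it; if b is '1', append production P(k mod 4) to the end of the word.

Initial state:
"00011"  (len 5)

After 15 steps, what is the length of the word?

3

[0] "00011"  (len 5)
[1] "0011"  (len 4)
[2] "011"  (len 3)
[3] "11"  (len 2)
[4] "110"  (len 3)
[5] "101"  (len 3)
[6] "011010"  (len 6)
[7] "11010"  (len 5)
[8] "101010"  (len 6)
[9] "010101"  (len 6)
[10] "10101"  (len 5)
[11] "01011"  (len 5)
[12] "1011"  (len 4)
[13] "0111"  (len 4)
[14] "111"  (len 3)
[15] "111"  (len 3)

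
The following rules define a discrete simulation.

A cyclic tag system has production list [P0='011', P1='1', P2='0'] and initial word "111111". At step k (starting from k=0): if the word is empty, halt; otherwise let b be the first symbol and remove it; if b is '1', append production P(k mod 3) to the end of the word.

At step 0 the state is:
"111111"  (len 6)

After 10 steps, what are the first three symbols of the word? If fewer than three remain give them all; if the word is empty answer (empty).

001

0) "111111"  (len 6)
1) "11111011"  (len 8)
2) "11110111"  (len 8)
3) "11101110"  (len 8)
4) "1101110011"  (len 10)
5) "1011100111"  (len 10)
6) "0111001110"  (len 10)
7) "111001110"  (len 9)
8) "110011101"  (len 9)
9) "100111010"  (len 9)
10) "00111010011"  (len 11)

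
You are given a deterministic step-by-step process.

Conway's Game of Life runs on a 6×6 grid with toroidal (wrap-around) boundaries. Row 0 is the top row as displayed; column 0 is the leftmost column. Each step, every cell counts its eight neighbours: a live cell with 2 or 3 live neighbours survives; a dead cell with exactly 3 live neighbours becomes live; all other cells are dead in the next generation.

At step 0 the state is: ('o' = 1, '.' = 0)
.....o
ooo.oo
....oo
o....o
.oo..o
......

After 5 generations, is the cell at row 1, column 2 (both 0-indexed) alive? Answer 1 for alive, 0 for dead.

gen 0: .....o
ooo.oo
....oo
o....o
.oo..o
......
gen 1: .o..oo
.o.o..
...o..
.o....
.o...o
o.....
gen 2: .oo.oo
o..o..
......
o.o...
.o....
.o..o.
gen 3: .oo.oo
oooooo
.o....
.o....
ooo...
.o.ooo
gen 4: ......
......
...ooo
......
...ooo
......
gen 5: ......
....o.
....o.
......
....o.
....o.

0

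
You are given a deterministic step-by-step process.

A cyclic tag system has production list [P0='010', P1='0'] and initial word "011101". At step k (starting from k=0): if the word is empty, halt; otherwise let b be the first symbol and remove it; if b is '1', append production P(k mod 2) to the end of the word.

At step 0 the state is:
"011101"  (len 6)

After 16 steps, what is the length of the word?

0) "011101"  (len 6)
1) "11101"  (len 5)
2) "11010"  (len 5)
3) "1010010"  (len 7)
4) "0100100"  (len 7)
5) "100100"  (len 6)
6) "001000"  (len 6)
7) "01000"  (len 5)
8) "1000"  (len 4)
9) "000010"  (len 6)
10) "00010"  (len 5)
11) "0010"  (len 4)
12) "010"  (len 3)
13) "10"  (len 2)
14) "00"  (len 2)
15) "0"  (len 1)
16) (halted — word empty)

0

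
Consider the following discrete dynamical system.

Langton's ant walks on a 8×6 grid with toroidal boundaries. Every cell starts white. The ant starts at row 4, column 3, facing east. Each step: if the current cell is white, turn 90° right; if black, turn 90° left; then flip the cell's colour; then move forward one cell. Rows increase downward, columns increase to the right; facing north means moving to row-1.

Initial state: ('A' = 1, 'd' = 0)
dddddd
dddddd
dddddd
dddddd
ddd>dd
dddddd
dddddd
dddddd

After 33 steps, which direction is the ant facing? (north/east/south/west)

south

gen 0: dddddd
dddddd
dddddd
dddddd
ddd>dd
dddddd
dddddd
dddddd
gen 1: dddddd
dddddd
dddddd
dddddd
dddAdd
dddvdd
dddddd
dddddd
gen 2: dddddd
dddddd
dddddd
dddddd
dddAdd
dd<Add
dddddd
dddddd
gen 3: dddddd
dddddd
dddddd
dddddd
dd^Add
ddAAdd
dddddd
dddddd
gen 4: dddddd
dddddd
dddddd
dddddd
ddA>dd
ddAAdd
dddddd
dddddd
gen 5: dddddd
dddddd
dddddd
ddd^dd
ddAddd
ddAAdd
dddddd
dddddd
gen 6: dddddd
dddddd
dddddd
dddA>d
ddAddd
ddAAdd
dddddd
dddddd
gen 7: dddddd
dddddd
dddddd
dddAAd
ddAdvd
ddAAdd
dddddd
dddddd
gen 8: dddddd
dddddd
dddddd
dddAAd
ddA<Ad
ddAAdd
dddddd
dddddd
gen 9: dddddd
dddddd
dddddd
ddd^Ad
ddAAAd
ddAAdd
dddddd
dddddd
gen 10: dddddd
dddddd
dddddd
dd<dAd
ddAAAd
ddAAdd
dddddd
dddddd
gen 11: dddddd
dddddd
dd^ddd
ddAdAd
ddAAAd
ddAAdd
dddddd
dddddd
gen 12: dddddd
dddddd
ddA>dd
ddAdAd
ddAAAd
ddAAdd
dddddd
dddddd
gen 13: dddddd
dddddd
ddAAdd
ddAvAd
ddAAAd
ddAAdd
dddddd
dddddd
gen 14: dddddd
dddddd
ddAAdd
dd<AAd
ddAAAd
ddAAdd
dddddd
dddddd
gen 15: dddddd
dddddd
ddAAdd
dddAAd
ddvAAd
ddAAdd
dddddd
dddddd
gen 16: dddddd
dddddd
ddAAdd
dddAAd
ddd>Ad
ddAAdd
dddddd
dddddd
gen 17: dddddd
dddddd
ddAAdd
ddd^Ad
ddddAd
ddAAdd
dddddd
dddddd
gen 18: dddddd
dddddd
ddAAdd
dd<dAd
ddddAd
ddAAdd
dddddd
dddddd
gen 19: dddddd
dddddd
dd^Add
ddAdAd
ddddAd
ddAAdd
dddddd
dddddd
gen 20: dddddd
dddddd
d<dAdd
ddAdAd
ddddAd
ddAAdd
dddddd
dddddd
gen 21: dddddd
d^dddd
dAdAdd
ddAdAd
ddddAd
ddAAdd
dddddd
dddddd
gen 22: dddddd
dA>ddd
dAdAdd
ddAdAd
ddddAd
ddAAdd
dddddd
dddddd
gen 23: dddddd
dAAddd
dAvAdd
ddAdAd
ddddAd
ddAAdd
dddddd
dddddd
gen 24: dddddd
dAAddd
d<AAdd
ddAdAd
ddddAd
ddAAdd
dddddd
dddddd
gen 25: dddddd
dAAddd
ddAAdd
dvAdAd
ddddAd
ddAAdd
dddddd
dddddd
gen 26: dddddd
dAAddd
ddAAdd
<AAdAd
ddddAd
ddAAdd
dddddd
dddddd
gen 27: dddddd
dAAddd
^dAAdd
AAAdAd
ddddAd
ddAAdd
dddddd
dddddd
gen 28: dddddd
dAAddd
A>AAdd
AAAdAd
ddddAd
ddAAdd
dddddd
dddddd
gen 29: dddddd
dAAddd
AAAAdd
AvAdAd
ddddAd
ddAAdd
dddddd
dddddd
gen 30: dddddd
dAAddd
AAAAdd
Ad>dAd
ddddAd
ddAAdd
dddddd
dddddd
gen 31: dddddd
dAAddd
AA^Add
AdddAd
ddddAd
ddAAdd
dddddd
dddddd
gen 32: dddddd
dAAddd
A<dAdd
AdddAd
ddddAd
ddAAdd
dddddd
dddddd
gen 33: dddddd
dAAddd
AddAdd
AvddAd
ddddAd
ddAAdd
dddddd
dddddd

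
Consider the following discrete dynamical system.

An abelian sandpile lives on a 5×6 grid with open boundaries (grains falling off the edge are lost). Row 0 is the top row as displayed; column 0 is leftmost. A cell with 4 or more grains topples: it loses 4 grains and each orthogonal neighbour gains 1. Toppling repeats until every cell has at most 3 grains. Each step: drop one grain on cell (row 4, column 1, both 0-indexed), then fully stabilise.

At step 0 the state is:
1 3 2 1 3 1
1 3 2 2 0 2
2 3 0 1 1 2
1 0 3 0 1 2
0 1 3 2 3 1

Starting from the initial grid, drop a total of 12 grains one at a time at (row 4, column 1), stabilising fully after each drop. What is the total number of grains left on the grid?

step 0: 1 3 2 1 3 1
1 3 2 2 0 2
2 3 0 1 1 2
1 0 3 0 1 2
0 1 3 2 3 1
step 1: 1 3 2 1 3 1
1 3 2 2 0 2
2 3 0 1 1 2
1 0 3 0 1 2
0 2 3 2 3 1
step 2: 1 3 2 1 3 1
1 3 2 2 0 2
2 3 0 1 1 2
1 0 3 0 1 2
0 3 3 2 3 1
step 3: 1 3 2 1 3 1
1 3 2 2 0 2
2 3 1 1 1 2
1 2 0 1 1 2
1 1 1 3 3 1
step 4: 1 3 2 1 3 1
1 3 2 2 0 2
2 3 1 1 1 2
1 2 0 1 1 2
1 2 1 3 3 1
step 5: 1 3 2 1 3 1
1 3 2 2 0 2
2 3 1 1 1 2
1 2 0 1 1 2
1 3 1 3 3 1
step 6: 1 3 2 1 3 1
1 3 2 2 0 2
2 3 1 1 1 2
1 3 0 1 1 2
2 0 2 3 3 1
step 7: 1 3 2 1 3 1
1 3 2 2 0 2
2 3 1 1 1 2
1 3 0 1 1 2
2 1 2 3 3 1
step 8: 1 3 2 1 3 1
1 3 2 2 0 2
2 3 1 1 1 2
1 3 0 1 1 2
2 2 2 3 3 1
step 9: 1 3 2 1 3 1
1 3 2 2 0 2
2 3 1 1 1 2
1 3 0 1 1 2
2 3 2 3 3 1
step 10: 2 0 3 1 3 1
2 1 3 2 0 2
3 1 2 1 1 2
2 1 1 1 1 2
3 1 3 3 3 1
step 11: 2 0 3 1 3 1
2 1 3 2 0 2
3 1 2 1 1 2
2 1 1 1 1 2
3 2 3 3 3 1
step 12: 2 0 3 1 3 1
2 1 3 2 0 2
3 1 2 1 1 2
2 1 1 1 1 2
3 3 3 3 3 1

54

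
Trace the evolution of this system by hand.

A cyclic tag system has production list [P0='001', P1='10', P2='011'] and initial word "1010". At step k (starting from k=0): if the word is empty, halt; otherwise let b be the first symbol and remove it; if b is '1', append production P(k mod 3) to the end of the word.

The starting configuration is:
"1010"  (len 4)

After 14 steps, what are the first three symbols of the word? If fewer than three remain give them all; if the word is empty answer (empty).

t=0: "1010"  (len 4)
t=1: "010001"  (len 6)
t=2: "10001"  (len 5)
t=3: "0001011"  (len 7)
t=4: "001011"  (len 6)
t=5: "01011"  (len 5)
t=6: "1011"  (len 4)
t=7: "011001"  (len 6)
t=8: "11001"  (len 5)
t=9: "1001011"  (len 7)
t=10: "001011001"  (len 9)
t=11: "01011001"  (len 8)
t=12: "1011001"  (len 7)
t=13: "011001001"  (len 9)
t=14: "11001001"  (len 8)

110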